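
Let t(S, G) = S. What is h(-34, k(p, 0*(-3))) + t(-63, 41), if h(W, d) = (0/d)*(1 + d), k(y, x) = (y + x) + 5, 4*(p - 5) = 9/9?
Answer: -63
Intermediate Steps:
p = 21/4 (p = 5 + (9/9)/4 = 5 + (9*(⅑))/4 = 5 + (¼)*1 = 5 + ¼ = 21/4 ≈ 5.2500)
k(y, x) = 5 + x + y (k(y, x) = (x + y) + 5 = 5 + x + y)
h(W, d) = 0 (h(W, d) = 0*(1 + d) = 0)
h(-34, k(p, 0*(-3))) + t(-63, 41) = 0 - 63 = -63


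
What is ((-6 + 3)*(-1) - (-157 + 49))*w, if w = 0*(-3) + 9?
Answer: 999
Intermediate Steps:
w = 9 (w = 0 + 9 = 9)
((-6 + 3)*(-1) - (-157 + 49))*w = ((-6 + 3)*(-1) - (-157 + 49))*9 = (-3*(-1) - 1*(-108))*9 = (3 + 108)*9 = 111*9 = 999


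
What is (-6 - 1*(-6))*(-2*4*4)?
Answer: 0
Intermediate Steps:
(-6 - 1*(-6))*(-2*4*4) = (-6 + 6)*(-8*4) = 0*(-32) = 0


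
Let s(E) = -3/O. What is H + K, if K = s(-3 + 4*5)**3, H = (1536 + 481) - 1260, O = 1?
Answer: 730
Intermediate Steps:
H = 757 (H = 2017 - 1260 = 757)
s(E) = -3 (s(E) = -3/1 = -3*1 = -3)
K = -27 (K = (-3)**3 = -27)
H + K = 757 - 27 = 730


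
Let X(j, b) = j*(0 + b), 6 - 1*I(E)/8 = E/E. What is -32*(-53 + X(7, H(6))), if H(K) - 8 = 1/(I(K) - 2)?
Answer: -1936/19 ≈ -101.89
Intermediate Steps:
I(E) = 40 (I(E) = 48 - 8*E/E = 48 - 8*1 = 48 - 8 = 40)
H(K) = 305/38 (H(K) = 8 + 1/(40 - 2) = 8 + 1/38 = 305/38)
X(j, b) = b*j (X(j, b) = j*b = b*j)
-32*(-53 + X(7, H(6))) = -32*(-53 + (305/38)*7) = -32*(-53 + 2135/38) = -32*121/38 = -1936/19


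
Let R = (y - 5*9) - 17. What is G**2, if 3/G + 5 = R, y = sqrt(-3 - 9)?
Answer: 9/(67 - 2*I*sqrt(3))**2 ≈ 0.0019889 + 0.00020621*I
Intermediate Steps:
y = 2*I*sqrt(3) (y = sqrt(-12) = 2*I*sqrt(3) ≈ 3.4641*I)
R = -62 + 2*I*sqrt(3) (R = (2*I*sqrt(3) - 5*9) - 17 = (2*I*sqrt(3) - 45) - 17 = (-45 + 2*I*sqrt(3)) - 17 = -62 + 2*I*sqrt(3) ≈ -62.0 + 3.4641*I)
G = 3/(-67 + 2*I*sqrt(3)) (G = 3/(-5 + (-62 + 2*I*sqrt(3))) = 3/(-67 + 2*I*sqrt(3)) ≈ -0.044657 - 0.0023089*I)
G**2 = (-201/4501 - 6*I*sqrt(3)/4501)**2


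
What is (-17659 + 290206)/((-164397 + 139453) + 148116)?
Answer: 272547/123172 ≈ 2.2127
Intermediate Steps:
(-17659 + 290206)/((-164397 + 139453) + 148116) = 272547/(-24944 + 148116) = 272547/123172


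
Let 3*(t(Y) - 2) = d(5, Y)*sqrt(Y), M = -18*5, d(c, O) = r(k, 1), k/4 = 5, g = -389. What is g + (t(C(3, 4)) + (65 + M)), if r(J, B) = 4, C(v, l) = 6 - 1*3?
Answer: -412 + 4*sqrt(3)/3 ≈ -409.69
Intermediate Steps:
k = 20 (k = 4*5 = 20)
C(v, l) = 3 (C(v, l) = 6 - 3 = 3)
d(c, O) = 4
M = -90
t(Y) = 2 + 4*sqrt(Y)/3 (t(Y) = 2 + (4*sqrt(Y))/3 = 2 + 4*sqrt(Y)/3)
g + (t(C(3, 4)) + (65 + M)) = -389 + ((2 + 4*sqrt(3)/3) + (65 - 90)) = -389 + ((2 + 4*sqrt(3)/3) - 25) = -389 + (-23 + 4*sqrt(3)/3) = -412 + 4*sqrt(3)/3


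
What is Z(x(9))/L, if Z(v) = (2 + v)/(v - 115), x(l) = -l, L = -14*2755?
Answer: -1/683240 ≈ -1.4636e-6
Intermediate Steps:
L = -38570
Z(v) = (2 + v)/(-115 + v)
Z(x(9))/L = ((2 - 1*9)/(-115 - 1*9))/(-38570) = ((2 - 9)/(-115 - 9))*(-1/38570) = (-7/(-124))*(-1/38570) = -1/124*(-7)*(-1/38570) = (7/124)*(-1/38570) = -1/683240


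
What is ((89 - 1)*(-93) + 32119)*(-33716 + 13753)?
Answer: -477814405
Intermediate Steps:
((89 - 1)*(-93) + 32119)*(-33716 + 13753) = (88*(-93) + 32119)*(-19963) = (-8184 + 32119)*(-19963) = 23935*(-19963) = -477814405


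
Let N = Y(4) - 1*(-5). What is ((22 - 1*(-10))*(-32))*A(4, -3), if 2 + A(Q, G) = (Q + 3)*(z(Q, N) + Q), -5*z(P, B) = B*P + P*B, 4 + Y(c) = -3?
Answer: -247808/5 ≈ -49562.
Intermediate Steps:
Y(c) = -7 (Y(c) = -4 - 3 = -7)
N = -2 (N = -7 - 1*(-5) = -7 + 5 = -2)
z(P, B) = -2*B*P/5 (z(P, B) = -(B*P + P*B)/5 = -(B*P + B*P)/5 = -2*B*P/5)
A(Q, G) = -2 + 9*Q*(3 + Q)/5 (A(Q, G) = -2 + (Q + 3)*(-2/5*(-2)*Q + Q) = -2 + (3 + Q)*(4*Q/5 + Q) = -2 + (3 + Q)*(9*Q/5) = -2 + 9*Q*(3 + Q)/5)
((22 - 1*(-10))*(-32))*A(4, -3) = ((22 - 1*(-10))*(-32))*(-2 + (9/5)*4**2 + (27/5)*4) = ((22 + 10)*(-32))*(-2 + (9/5)*16 + 108/5) = (32*(-32))*(-2 + 144/5 + 108/5) = -1024*242/5 = -247808/5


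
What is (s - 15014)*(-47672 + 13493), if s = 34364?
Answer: -661363650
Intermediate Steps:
(s - 15014)*(-47672 + 13493) = (34364 - 15014)*(-47672 + 13493) = 19350*(-34179) = -661363650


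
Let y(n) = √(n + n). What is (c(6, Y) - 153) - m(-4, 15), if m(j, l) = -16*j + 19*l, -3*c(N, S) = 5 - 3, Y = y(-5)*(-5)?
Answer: -1508/3 ≈ -502.67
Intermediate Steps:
y(n) = √2*√n (y(n) = √(2*n) = √2*√n)
Y = -5*I*√10 (Y = (√2*√(-5))*(-5) = (√2*(I*√5))*(-5) = (I*√10)*(-5) = -5*I*√10 ≈ -15.811*I)
c(N, S) = -⅔ (c(N, S) = -(5 - 3)/3 = -⅓*2 = -⅔)
(c(6, Y) - 153) - m(-4, 15) = (-⅔ - 153) - (-16*(-4) + 19*15) = -461/3 - (64 + 285) = -461/3 - 1*349 = -461/3 - 349 = -1508/3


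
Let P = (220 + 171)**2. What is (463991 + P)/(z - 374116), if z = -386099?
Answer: -205624/253405 ≈ -0.81144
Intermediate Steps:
P = 152881 (P = 391**2 = 152881)
(463991 + P)/(z - 374116) = (463991 + 152881)/(-386099 - 374116) = 616872/(-760215) = 616872*(-1/760215) = -205624/253405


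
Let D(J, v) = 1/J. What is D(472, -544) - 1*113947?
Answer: -53782983/472 ≈ -1.1395e+5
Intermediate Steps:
D(472, -544) - 1*113947 = 1/472 - 1*113947 = 1/472 - 113947 = -53782983/472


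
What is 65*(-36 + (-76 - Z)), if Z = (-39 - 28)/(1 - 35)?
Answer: -251875/34 ≈ -7408.1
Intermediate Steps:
Z = 67/34 (Z = -67/(-34) = -67*(-1/34) = 67/34 ≈ 1.9706)
65*(-36 + (-76 - Z)) = 65*(-36 + (-76 - 1*67/34)) = 65*(-36 + (-76 - 67/34)) = 65*(-36 - 2651/34) = 65*(-3875/34) = -251875/34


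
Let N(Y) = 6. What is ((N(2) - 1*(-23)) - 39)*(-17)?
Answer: 170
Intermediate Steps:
((N(2) - 1*(-23)) - 39)*(-17) = ((6 - 1*(-23)) - 39)*(-17) = ((6 + 23) - 39)*(-17) = (29 - 39)*(-17) = -10*(-17) = 170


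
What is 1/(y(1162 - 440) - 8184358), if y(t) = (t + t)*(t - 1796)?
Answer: -1/9735214 ≈ -1.0272e-7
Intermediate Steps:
y(t) = 2*t*(-1796 + t) (y(t) = (2*t)*(-1796 + t) = 2*t*(-1796 + t))
1/(y(1162 - 440) - 8184358) = 1/(2*(1162 - 440)*(-1796 + (1162 - 440)) - 8184358) = 1/(2*722*(-1796 + 722) - 8184358) = 1/(2*722*(-1074) - 8184358) = 1/(-1550856 - 8184358) = 1/(-9735214) = -1/9735214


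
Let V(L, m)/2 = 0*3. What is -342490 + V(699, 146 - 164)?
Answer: -342490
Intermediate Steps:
V(L, m) = 0 (V(L, m) = 2*(0*3) = 2*0 = 0)
-342490 + V(699, 146 - 164) = -342490 + 0 = -342490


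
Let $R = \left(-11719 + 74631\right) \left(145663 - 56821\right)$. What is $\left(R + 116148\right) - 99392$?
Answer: $5589244660$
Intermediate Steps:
$R = 5589227904$ ($R = 62912 \cdot 88842 = 5589227904$)
$\left(R + 116148\right) - 99392 = \left(5589227904 + 116148\right) - 99392 = 5589344052 - 99392 = 5589244660$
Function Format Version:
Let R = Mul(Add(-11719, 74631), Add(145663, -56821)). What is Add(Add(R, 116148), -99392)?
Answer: 5589244660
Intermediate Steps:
R = 5589227904 (R = Mul(62912, 88842) = 5589227904)
Add(Add(R, 116148), -99392) = Add(Add(5589227904, 116148), -99392) = Add(5589344052, -99392) = 5589244660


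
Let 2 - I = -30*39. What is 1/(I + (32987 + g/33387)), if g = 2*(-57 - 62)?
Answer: 33387/1140466295 ≈ 2.9275e-5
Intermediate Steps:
g = -238 (g = 2*(-119) = -238)
I = 1172 (I = 2 - (-30)*39 = 2 - 1*(-1170) = 2 + 1170 = 1172)
1/(I + (32987 + g/33387)) = 1/(1172 + (32987 - 238/33387)) = 1/(1172 + 1101336731/33387) = 1/(1140466295/33387) = 33387/1140466295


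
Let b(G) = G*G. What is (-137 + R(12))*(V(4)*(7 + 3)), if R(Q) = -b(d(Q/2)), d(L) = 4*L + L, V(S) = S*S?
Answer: -165920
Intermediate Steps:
V(S) = S**2
d(L) = 5*L
b(G) = G**2
R(Q) = -25*Q**2/4 (R(Q) = -(5*(Q/2))**2 = -(5*Q/2)**2 = -25*Q**2/4)
(-137 + R(12))*(V(4)*(7 + 3)) = (-137 - 25/4*12**2)*(4**2*(7 + 3)) = (-137 - 25/4*144)*(16*10) = (-137 - 900)*160 = -1037*160 = -165920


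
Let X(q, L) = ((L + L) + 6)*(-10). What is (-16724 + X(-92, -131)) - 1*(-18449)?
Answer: 4285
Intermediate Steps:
X(q, L) = -60 - 20*L (X(q, L) = (2*L + 6)*(-10) = (6 + 2*L)*(-10) = -60 - 20*L)
(-16724 + X(-92, -131)) - 1*(-18449) = (-16724 + (-60 - 20*(-131))) - 1*(-18449) = (-16724 + (-60 + 2620)) + 18449 = (-16724 + 2560) + 18449 = -14164 + 18449 = 4285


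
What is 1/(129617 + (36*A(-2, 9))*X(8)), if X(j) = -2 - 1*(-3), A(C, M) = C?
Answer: 1/129545 ≈ 7.7193e-6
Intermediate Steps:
X(j) = 1 (X(j) = -2 + 3 = 1)
1/(129617 + (36*A(-2, 9))*X(8)) = 1/(129617 + (36*(-2))*1) = 1/(129617 - 72*1) = 1/(129617 - 72) = 1/129545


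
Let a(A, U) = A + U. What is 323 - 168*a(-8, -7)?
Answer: 2843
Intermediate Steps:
323 - 168*a(-8, -7) = 323 - 168*(-8 - 7) = 323 - 168*(-15) = 323 + 2520 = 2843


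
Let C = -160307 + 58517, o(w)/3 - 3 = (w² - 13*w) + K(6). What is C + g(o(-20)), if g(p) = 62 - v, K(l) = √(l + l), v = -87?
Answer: -101641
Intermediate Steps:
K(l) = √2*√l (K(l) = √(2*l) = √2*√l)
o(w) = 9 - 39*w + 3*w² + 6*√3 (o(w) = 9 + 3*((w² - 13*w) + √2*√6) = 9 + 3*((w² - 13*w) + 2*√3) = 9 + 3*(w² - 13*w + 2*√3) = 9 + (-39*w + 3*w² + 6*√3) = 9 - 39*w + 3*w² + 6*√3)
g(p) = 149 (g(p) = 62 - 1*(-87) = 62 + 87 = 149)
C = -101790
C + g(o(-20)) = -101790 + 149 = -101641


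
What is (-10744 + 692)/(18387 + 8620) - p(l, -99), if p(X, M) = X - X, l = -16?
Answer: -10052/27007 ≈ -0.37220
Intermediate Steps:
p(X, M) = 0
(-10744 + 692)/(18387 + 8620) - p(l, -99) = (-10744 + 692)/(18387 + 8620) - 1*0 = -10052/27007 + 0 = -10052/27007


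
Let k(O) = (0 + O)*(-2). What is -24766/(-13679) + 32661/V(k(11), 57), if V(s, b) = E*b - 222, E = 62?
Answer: 58754979/5033872 ≈ 11.672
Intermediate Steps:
k(O) = -2*O (k(O) = O*(-2) = -2*O)
V(s, b) = -222 + 62*b (V(s, b) = 62*b - 222 = -222 + 62*b)
-24766/(-13679) + 32661/V(k(11), 57) = -24766/(-13679) + 32661/(-222 + 62*57) = -24766*(-1/13679) + 32661/(-222 + 3534) = 24766/13679 + 32661/3312 = 24766/13679 + 32661*(1/3312) = 24766/13679 + 3629/368 = 58754979/5033872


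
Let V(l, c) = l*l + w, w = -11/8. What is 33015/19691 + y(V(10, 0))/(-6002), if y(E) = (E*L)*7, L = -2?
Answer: 901377513/472741528 ≈ 1.9067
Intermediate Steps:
w = -11/8 (w = -11*⅛ = -11/8 ≈ -1.3750)
V(l, c) = -11/8 + l² (V(l, c) = l*l - 11/8 = l² - 11/8 = -11/8 + l²)
y(E) = -14*E (y(E) = (E*(-2))*7 = -2*E*7 = -14*E)
33015/19691 + y(V(10, 0))/(-6002) = 33015/19691 - 14*(-11/8 + 10²)/(-6002) = 33015*(1/19691) - 14*(-11/8 + 100)*(-1/6002) = 33015/19691 - 14*789/8*(-1/6002) = 33015/19691 - 5523/4*(-1/6002) = 33015/19691 + 5523/24008 = 901377513/472741528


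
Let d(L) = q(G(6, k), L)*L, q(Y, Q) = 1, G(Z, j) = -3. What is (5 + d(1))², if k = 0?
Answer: 36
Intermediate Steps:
d(L) = L (d(L) = 1*L = L)
(5 + d(1))² = (5 + 1)² = 6² = 36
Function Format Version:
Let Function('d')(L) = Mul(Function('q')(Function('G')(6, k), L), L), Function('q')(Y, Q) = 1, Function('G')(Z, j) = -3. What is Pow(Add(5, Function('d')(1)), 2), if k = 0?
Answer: 36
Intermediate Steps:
Function('d')(L) = L (Function('d')(L) = Mul(1, L) = L)
Pow(Add(5, Function('d')(1)), 2) = Pow(Add(5, 1), 2) = Pow(6, 2) = 36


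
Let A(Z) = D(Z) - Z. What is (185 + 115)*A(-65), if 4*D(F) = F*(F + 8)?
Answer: 297375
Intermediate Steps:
D(F) = F*(8 + F)/4 (D(F) = (F*(F + 8))/4 = (F*(8 + F))/4 = F*(8 + F)/4)
A(Z) = -Z + Z*(8 + Z)/4 (A(Z) = Z*(8 + Z)/4 - Z = -Z + Z*(8 + Z)/4)
(185 + 115)*A(-65) = (185 + 115)*((¼)*(-65)*(4 - 65)) = 300*((¼)*(-65)*(-61)) = 300*(3965/4) = 297375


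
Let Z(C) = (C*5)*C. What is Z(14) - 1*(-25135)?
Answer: 26115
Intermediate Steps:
Z(C) = 5*C**2 (Z(C) = (5*C)*C = 5*C**2)
Z(14) - 1*(-25135) = 5*14**2 - 1*(-25135) = 5*196 + 25135 = 980 + 25135 = 26115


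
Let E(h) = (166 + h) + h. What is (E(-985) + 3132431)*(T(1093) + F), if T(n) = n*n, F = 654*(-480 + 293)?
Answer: 3357130994077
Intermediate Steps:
E(h) = 166 + 2*h
F = -122298 (F = 654*(-187) = -122298)
T(n) = n**2
(E(-985) + 3132431)*(T(1093) + F) = ((166 + 2*(-985)) + 3132431)*(1093**2 - 122298) = ((166 - 1970) + 3132431)*(1194649 - 122298) = (-1804 + 3132431)*1072351 = 3130627*1072351 = 3357130994077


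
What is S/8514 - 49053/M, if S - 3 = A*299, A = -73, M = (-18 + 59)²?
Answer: -20651063/650547 ≈ -31.744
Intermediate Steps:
M = 1681 (M = 41² = 1681)
S = -21824 (S = 3 - 73*299 = 3 - 21827 = -21824)
S/8514 - 49053/M = -21824/8514 - 49053/1681 = -21824*1/8514 - 49053*1/1681 = -992/387 - 49053/1681 = -20651063/650547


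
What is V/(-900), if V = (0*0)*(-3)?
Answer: 0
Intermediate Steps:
V = 0 (V = 0*(-3) = 0)
V/(-900) = 0/(-900) = 0*(-1/900) = 0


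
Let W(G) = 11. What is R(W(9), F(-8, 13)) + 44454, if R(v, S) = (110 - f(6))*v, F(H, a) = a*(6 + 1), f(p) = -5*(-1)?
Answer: 45609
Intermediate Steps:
f(p) = 5
F(H, a) = 7*a (F(H, a) = a*7 = 7*a)
R(v, S) = 105*v (R(v, S) = (110 - 1*5)*v = (110 - 5)*v = 105*v)
R(W(9), F(-8, 13)) + 44454 = 105*11 + 44454 = 1155 + 44454 = 45609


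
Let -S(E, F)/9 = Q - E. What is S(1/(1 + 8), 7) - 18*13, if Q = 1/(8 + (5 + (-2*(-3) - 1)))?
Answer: -467/2 ≈ -233.50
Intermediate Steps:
Q = 1/18 (Q = 1/(8 + (5 + (6 - 1))) = 1/(8 + (5 + 5)) = 1/(8 + 10) = 1/18 ≈ 0.055556)
S(E, F) = -½ + 9*E (S(E, F) = -9*(1/18 - E) = -½ + 9*E)
S(1/(1 + 8), 7) - 18*13 = (-½ + 9/(1 + 8)) - 18*13 = (-½ + 9/9) - 234 = (-½ + 9*(⅑)) - 234 = (-½ + 1) - 234 = ½ - 234 = -467/2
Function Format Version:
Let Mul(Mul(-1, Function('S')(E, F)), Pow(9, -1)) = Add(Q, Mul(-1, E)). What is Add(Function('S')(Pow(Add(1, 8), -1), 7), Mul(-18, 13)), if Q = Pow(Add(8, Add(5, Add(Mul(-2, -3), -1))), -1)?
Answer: Rational(-467, 2) ≈ -233.50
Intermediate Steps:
Q = Rational(1, 18) (Q = Pow(Add(8, Add(5, Add(6, -1))), -1) = Pow(Add(8, Add(5, 5)), -1) = Pow(Add(8, 10), -1) = Pow(18, -1) = Rational(1, 18) ≈ 0.055556)
Function('S')(E, F) = Add(Rational(-1, 2), Mul(9, E)) (Function('S')(E, F) = Mul(-9, Add(Rational(1, 18), Mul(-1, E))) = Add(Rational(-1, 2), Mul(9, E)))
Add(Function('S')(Pow(Add(1, 8), -1), 7), Mul(-18, 13)) = Add(Add(Rational(-1, 2), Mul(9, Pow(Add(1, 8), -1))), Mul(-18, 13)) = Add(Add(Rational(-1, 2), Mul(9, Pow(9, -1))), -234) = Add(Add(Rational(-1, 2), Mul(9, Rational(1, 9))), -234) = Add(Add(Rational(-1, 2), 1), -234) = Add(Rational(1, 2), -234) = Rational(-467, 2)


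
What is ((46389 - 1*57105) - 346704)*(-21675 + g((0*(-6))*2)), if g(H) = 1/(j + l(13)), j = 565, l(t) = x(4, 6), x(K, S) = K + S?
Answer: 38735389392/5 ≈ 7.7471e+9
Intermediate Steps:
l(t) = 10 (l(t) = 4 + 6 = 10)
g(H) = 1/575 (g(H) = 1/(565 + 10) = 1/575)
((46389 - 1*57105) - 346704)*(-21675 + g((0*(-6))*2)) = ((46389 - 1*57105) - 346704)*(-21675 + 1/575) = ((46389 - 57105) - 346704)*(-12463124/575) = (-10716 - 346704)*(-12463124/575) = -357420*(-12463124/575) = 38735389392/5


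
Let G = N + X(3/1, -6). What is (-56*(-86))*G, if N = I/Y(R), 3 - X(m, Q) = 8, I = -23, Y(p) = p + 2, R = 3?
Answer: -231168/5 ≈ -46234.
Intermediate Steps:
Y(p) = 2 + p
X(m, Q) = -5 (X(m, Q) = 3 - 1*8 = 3 - 8 = -5)
N = -23/5 (N = -23/(2 + 3) = -23/5 ≈ -4.6000)
G = -48/5 (G = -23/5 - 5 = -48/5 ≈ -9.6000)
(-56*(-86))*G = -56*(-86)*(-48/5) = 4816*(-48/5) = -231168/5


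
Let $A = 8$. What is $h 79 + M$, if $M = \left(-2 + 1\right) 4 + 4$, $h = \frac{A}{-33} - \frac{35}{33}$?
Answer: $- \frac{3397}{33} \approx -102.94$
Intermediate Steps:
$h = - \frac{43}{33}$ ($h = \frac{8}{-33} - \frac{35}{33} = 8 \left(- \frac{1}{33}\right) - \frac{35}{33} = - \frac{8}{33} - \frac{35}{33} = - \frac{43}{33} \approx -1.303$)
$M = 0$ ($M = \left(-1\right) 4 + 4 = -4 + 4 = 0$)
$h 79 + M = \left(- \frac{43}{33}\right) 79 + 0 = - \frac{3397}{33} + 0 = - \frac{3397}{33}$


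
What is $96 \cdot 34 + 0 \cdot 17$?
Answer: $3264$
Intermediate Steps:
$96 \cdot 34 + 0 \cdot 17 = 3264 + 0 = 3264$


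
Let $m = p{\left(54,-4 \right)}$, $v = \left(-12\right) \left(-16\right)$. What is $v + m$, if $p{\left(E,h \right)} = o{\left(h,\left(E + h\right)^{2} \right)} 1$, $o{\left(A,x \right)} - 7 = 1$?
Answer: $200$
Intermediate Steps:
$o{\left(A,x \right)} = 8$ ($o{\left(A,x \right)} = 7 + 1 = 8$)
$v = 192$
$p{\left(E,h \right)} = 8$ ($p{\left(E,h \right)} = 8 \cdot 1 = 8$)
$m = 8$
$v + m = 192 + 8 = 200$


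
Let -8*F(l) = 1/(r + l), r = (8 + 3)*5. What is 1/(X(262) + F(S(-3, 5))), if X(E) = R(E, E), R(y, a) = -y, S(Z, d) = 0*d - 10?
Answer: -360/94321 ≈ -0.0038168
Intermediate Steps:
S(Z, d) = -10 (S(Z, d) = 0 - 10 = -10)
r = 55 (r = 11*5 = 55)
F(l) = -1/(8*(55 + l))
X(E) = -E
1/(X(262) + F(S(-3, 5))) = 1/(-1*262 - 1/(440 + 8*(-10))) = 1/(-262 - 1/(440 - 80)) = 1/(-262 - 1/360) = 1/(-94321/360) = -360/94321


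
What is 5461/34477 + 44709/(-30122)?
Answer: -1376935951/1038516194 ≈ -1.3259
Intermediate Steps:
5461/34477 + 44709/(-30122) = 5461*(1/34477) + 44709*(-1/30122) = 5461/34477 - 44709/30122 = -1376935951/1038516194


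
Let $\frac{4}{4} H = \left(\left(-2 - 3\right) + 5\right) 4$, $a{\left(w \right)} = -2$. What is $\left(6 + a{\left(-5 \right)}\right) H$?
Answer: $0$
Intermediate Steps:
$H = 0$ ($H = \left(\left(-2 - 3\right) + 5\right) 4 = \left(-5 + 5\right) 4 = 0 \cdot 4 = 0$)
$\left(6 + a{\left(-5 \right)}\right) H = \left(6 - 2\right) 0 = 4 \cdot 0 = 0$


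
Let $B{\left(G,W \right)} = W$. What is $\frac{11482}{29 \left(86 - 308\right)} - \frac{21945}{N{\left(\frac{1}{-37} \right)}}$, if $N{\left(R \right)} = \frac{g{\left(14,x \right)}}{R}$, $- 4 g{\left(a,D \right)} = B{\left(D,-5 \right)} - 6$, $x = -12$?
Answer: $\frac{688519}{3219} \approx 213.89$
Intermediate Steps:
$g{\left(a,D \right)} = \frac{11}{4}$ ($g{\left(a,D \right)} = - \frac{-5 - 6}{4} = \left(- \frac{1}{4}\right) \left(-11\right) = \frac{11}{4}$)
$N{\left(R \right)} = \frac{11}{4 R}$
$\frac{11482}{29 \left(86 - 308\right)} - \frac{21945}{N{\left(\frac{1}{-37} \right)}} = \frac{11482}{29 \left(86 - 308\right)} - \frac{21945}{\frac{11}{4} \frac{1}{\frac{1}{-37}}} = \frac{11482}{29 \left(-222\right)} - \frac{21945}{\frac{11}{4} \frac{1}{- \frac{1}{37}}} = \frac{11482}{-6438} - \frac{21945}{\frac{11}{4} \left(-37\right)} = 11482 \left(- \frac{1}{6438}\right) - \frac{21945}{- \frac{407}{4}} = - \frac{5741}{3219} - - \frac{7980}{37} = - \frac{5741}{3219} + \frac{7980}{37} = \frac{688519}{3219}$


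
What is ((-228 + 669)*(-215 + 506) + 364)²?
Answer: 16562403025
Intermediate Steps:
((-228 + 669)*(-215 + 506) + 364)² = (441*291 + 364)² = (128331 + 364)² = 128695² = 16562403025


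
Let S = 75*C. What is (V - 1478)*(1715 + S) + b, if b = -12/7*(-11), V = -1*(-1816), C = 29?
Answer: 9203872/7 ≈ 1.3148e+6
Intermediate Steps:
V = 1816
S = 2175 (S = 75*29 = 2175)
b = 132/7 (b = -12/7*(-11) = 132/7 ≈ 18.857)
(V - 1478)*(1715 + S) + b = (1816 - 1478)*(1715 + 2175) + 132/7 = 338*3890 + 132/7 = 1314820 + 132/7 = 9203872/7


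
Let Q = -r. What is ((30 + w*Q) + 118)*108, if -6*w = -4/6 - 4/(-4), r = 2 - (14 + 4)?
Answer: 15888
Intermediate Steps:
r = -16 (r = 2 - 1*18 = 2 - 18 = -16)
w = -1/18 (w = -(-4/6 - 4/(-4))/6 = -(-4*⅙ - 4*(-¼))/6 = -(-⅔ + 1)/6 = -⅙*⅓ = -1/18 ≈ -0.055556)
Q = 16 (Q = -1*(-16) = 16)
((30 + w*Q) + 118)*108 = ((30 - 1/18*16) + 118)*108 = ((30 - 8/9) + 118)*108 = (262/9 + 118)*108 = (1324/9)*108 = 15888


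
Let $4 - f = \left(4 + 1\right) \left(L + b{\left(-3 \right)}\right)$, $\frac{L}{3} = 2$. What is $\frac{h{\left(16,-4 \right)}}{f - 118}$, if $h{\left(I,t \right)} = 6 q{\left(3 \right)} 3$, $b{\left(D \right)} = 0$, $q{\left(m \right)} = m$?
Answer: $- \frac{3}{8} \approx -0.375$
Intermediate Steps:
$L = 6$ ($L = 3 \cdot 2 = 6$)
$h{\left(I,t \right)} = 54$ ($h{\left(I,t \right)} = 6 \cdot 3 \cdot 3 = 18 \cdot 3 = 54$)
$f = -26$ ($f = 4 - \left(4 + 1\right) \left(6 + 0\right) = 4 - 5 \cdot 6 = 4 - 30 = -26$)
$\frac{h{\left(16,-4 \right)}}{f - 118} = \frac{54}{-26 - 118} = \frac{54}{-144} = 54 \left(- \frac{1}{144}\right) = - \frac{3}{8}$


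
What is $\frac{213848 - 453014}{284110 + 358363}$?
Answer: $- \frac{239166}{642473} \approx -0.37226$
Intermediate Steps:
$\frac{213848 - 453014}{284110 + 358363} = - \frac{239166}{642473}$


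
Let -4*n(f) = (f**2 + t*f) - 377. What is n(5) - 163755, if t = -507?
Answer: -652133/4 ≈ -1.6303e+5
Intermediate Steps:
n(f) = 377/4 - f**2/4 + 507*f/4 (n(f) = -((f**2 - 507*f) - 377)/4 = -(-377 + f**2 - 507*f)/4 = 377/4 - f**2/4 + 507*f/4)
n(5) - 163755 = (377/4 - 1/4*5**2 + (507/4)*5) - 163755 = (377/4 - 1/4*25 + 2535/4) - 163755 = (377/4 - 25/4 + 2535/4) - 163755 = 2887/4 - 163755 = -652133/4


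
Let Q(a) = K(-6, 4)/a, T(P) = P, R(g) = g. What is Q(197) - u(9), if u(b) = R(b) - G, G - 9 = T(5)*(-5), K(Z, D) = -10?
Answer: -4935/197 ≈ -25.051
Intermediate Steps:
G = -16 (G = 9 + 5*(-5) = 9 - 25 = -16)
Q(a) = -10/a
u(b) = 16 + b (u(b) = b - 1*(-16) = b + 16 = 16 + b)
Q(197) - u(9) = -10/197 - (16 + 9) = -10*1/197 - 1*25 = -10/197 - 25 = -4935/197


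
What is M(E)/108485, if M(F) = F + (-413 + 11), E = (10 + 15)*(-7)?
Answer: -577/108485 ≈ -0.0053187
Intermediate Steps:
E = -175 (E = 25*(-7) = -175)
M(F) = -402 + F (M(F) = F - 402 = -402 + F)
M(E)/108485 = (-402 - 175)/108485 = -577*1/108485 = -577/108485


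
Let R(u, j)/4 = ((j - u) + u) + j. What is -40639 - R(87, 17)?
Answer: -40775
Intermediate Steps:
R(u, j) = 8*j (R(u, j) = 4*(((j - u) + u) + j) = 4*(j + j) = 4*(2*j) = 8*j)
-40639 - R(87, 17) = -40639 - 8*17 = -40639 - 1*136 = -40639 - 136 = -40775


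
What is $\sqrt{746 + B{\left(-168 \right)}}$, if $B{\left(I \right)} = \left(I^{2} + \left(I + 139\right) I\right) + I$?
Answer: $\sqrt{33674} \approx 183.5$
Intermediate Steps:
$B{\left(I \right)} = I + I^{2} + I \left(139 + I\right)$ ($B{\left(I \right)} = \left(I^{2} + \left(139 + I\right) I\right) + I = \left(I^{2} + I \left(139 + I\right)\right) + I = I + I^{2} + I \left(139 + I\right)$)
$\sqrt{746 + B{\left(-168 \right)}} = \sqrt{746 + 2 \left(-168\right) \left(70 - 168\right)} = \sqrt{746 + 2 \left(-168\right) \left(-98\right)} = \sqrt{746 + 32928} = \sqrt{33674}$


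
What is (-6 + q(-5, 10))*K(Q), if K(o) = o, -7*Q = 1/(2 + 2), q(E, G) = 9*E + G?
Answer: 41/28 ≈ 1.4643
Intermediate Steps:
q(E, G) = G + 9*E
Q = -1/28 (Q = -1/(7*(2 + 2)) = -⅐/4 = -⅐*¼ = -1/28 ≈ -0.035714)
(-6 + q(-5, 10))*K(Q) = (-6 + (10 + 9*(-5)))*(-1/28) = (-6 + (10 - 45))*(-1/28) = (-6 - 35)*(-1/28) = -41*(-1/28) = 41/28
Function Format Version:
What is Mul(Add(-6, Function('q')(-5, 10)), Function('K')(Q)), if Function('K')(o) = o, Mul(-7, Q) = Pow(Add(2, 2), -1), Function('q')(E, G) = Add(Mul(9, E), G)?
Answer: Rational(41, 28) ≈ 1.4643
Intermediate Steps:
Function('q')(E, G) = Add(G, Mul(9, E))
Q = Rational(-1, 28) (Q = Mul(Rational(-1, 7), Pow(Add(2, 2), -1)) = Mul(Rational(-1, 7), Pow(4, -1)) = Mul(Rational(-1, 7), Rational(1, 4)) = Rational(-1, 28) ≈ -0.035714)
Mul(Add(-6, Function('q')(-5, 10)), Function('K')(Q)) = Mul(Add(-6, Add(10, Mul(9, -5))), Rational(-1, 28)) = Mul(Add(-6, Add(10, -45)), Rational(-1, 28)) = Mul(Add(-6, -35), Rational(-1, 28)) = Mul(-41, Rational(-1, 28)) = Rational(41, 28)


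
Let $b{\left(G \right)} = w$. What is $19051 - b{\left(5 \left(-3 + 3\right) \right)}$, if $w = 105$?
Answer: $18946$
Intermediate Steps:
$b{\left(G \right)} = 105$
$19051 - b{\left(5 \left(-3 + 3\right) \right)} = 19051 - 105 = 18946$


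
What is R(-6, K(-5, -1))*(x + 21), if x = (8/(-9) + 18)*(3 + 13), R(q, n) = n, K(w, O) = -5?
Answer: -13265/9 ≈ -1473.9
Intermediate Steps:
x = 2464/9 (x = (8*(-⅑) + 18)*16 = (-8/9 + 18)*16 = (154/9)*16 = 2464/9 ≈ 273.78)
R(-6, K(-5, -1))*(x + 21) = -5*(2464/9 + 21) = -5*2653/9 = -13265/9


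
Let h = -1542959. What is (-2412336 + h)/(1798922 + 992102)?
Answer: -3955295/2791024 ≈ -1.4171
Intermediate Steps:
(-2412336 + h)/(1798922 + 992102) = (-2412336 - 1542959)/(1798922 + 992102) = -3955295/2791024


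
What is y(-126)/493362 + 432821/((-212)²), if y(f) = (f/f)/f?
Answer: 6726429166127/698470344432 ≈ 9.6302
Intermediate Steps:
y(f) = 1/f
y(-126)/493362 + 432821/((-212)²) = 1/(-126*493362) + 432821/((-212)²) = -1/126*1/493362 + 432821/44944 = -1/62163612 + 432821*(1/44944) = -1/62163612 + 432821/44944 = 6726429166127/698470344432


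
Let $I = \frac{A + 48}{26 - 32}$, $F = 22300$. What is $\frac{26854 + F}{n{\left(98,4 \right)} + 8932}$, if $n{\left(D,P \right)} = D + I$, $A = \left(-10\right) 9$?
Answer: $\frac{7022}{1291} \approx 5.4392$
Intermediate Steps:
$A = -90$
$I = 7$ ($I = \frac{-90 + 48}{26 - 32} = - \frac{42}{-6} = \left(-42\right) \left(- \frac{1}{6}\right) = 7$)
$n{\left(D,P \right)} = 7 + D$ ($n{\left(D,P \right)} = D + 7 = 7 + D$)
$\frac{26854 + F}{n{\left(98,4 \right)} + 8932} = \frac{26854 + 22300}{\left(7 + 98\right) + 8932} = \frac{49154}{105 + 8932} = \frac{49154}{9037} = 49154 \cdot \frac{1}{9037} = \frac{7022}{1291}$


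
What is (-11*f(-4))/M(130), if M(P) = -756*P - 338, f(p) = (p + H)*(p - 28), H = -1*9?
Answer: 176/3793 ≈ 0.046401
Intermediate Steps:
H = -9
f(p) = (-28 + p)*(-9 + p) (f(p) = (p - 9)*(p - 28) = (-9 + p)*(-28 + p) = (-28 + p)*(-9 + p))
M(P) = -338 - 756*P
(-11*f(-4))/M(130) = (-11*(252 + (-4)² - 37*(-4)))/(-338 - 756*130) = (-11*(252 + 16 + 148))/(-338 - 98280) = -11*416/(-98618) = -4576*(-1/98618) = 176/3793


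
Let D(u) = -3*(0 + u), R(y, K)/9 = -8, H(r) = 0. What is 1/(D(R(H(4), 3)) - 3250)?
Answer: -1/3034 ≈ -0.00032960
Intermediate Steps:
R(y, K) = -72 (R(y, K) = 9*(-8) = -72)
D(u) = -3*u
1/(D(R(H(4), 3)) - 3250) = 1/(-3*(-72) - 3250) = 1/(216 - 3250) = 1/(-3034) = -1/3034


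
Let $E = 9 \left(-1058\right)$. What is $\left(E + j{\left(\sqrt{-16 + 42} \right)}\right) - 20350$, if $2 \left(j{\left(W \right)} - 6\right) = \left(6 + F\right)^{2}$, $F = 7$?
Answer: $- \frac{59563}{2} \approx -29782.0$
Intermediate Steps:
$E = -9522$
$j{\left(W \right)} = \frac{181}{2}$ ($j{\left(W \right)} = 6 + \frac{\left(6 + 7\right)^{2}}{2} = 6 + \frac{13^{2}}{2} = 6 + \frac{1}{2} \cdot 169 = 6 + \frac{169}{2} = \frac{181}{2}$)
$\left(E + j{\left(\sqrt{-16 + 42} \right)}\right) - 20350 = \left(-9522 + \frac{181}{2}\right) - 20350 = - \frac{18863}{2} - 20350 = - \frac{59563}{2}$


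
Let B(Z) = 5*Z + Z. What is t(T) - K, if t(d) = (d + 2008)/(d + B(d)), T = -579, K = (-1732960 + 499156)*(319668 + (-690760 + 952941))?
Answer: 2909598538433159/4053 ≈ 7.1789e+11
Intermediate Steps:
K = -717887623596 (K = -1233804*(319668 + 262181) = -1233804*581849 = -717887623596)
B(Z) = 6*Z
t(d) = (2008 + d)/(7*d) (t(d) = (d + 2008)/(d + 6*d) = (2008 + d)/((7*d)) = (2008 + d)*(1/(7*d)) = (2008 + d)/(7*d))
t(T) - K = (⅐)*(2008 - 579)/(-579) - 1*(-717887623596) = (⅐)*(-1/579)*1429 + 717887623596 = -1429/4053 + 717887623596 = 2909598538433159/4053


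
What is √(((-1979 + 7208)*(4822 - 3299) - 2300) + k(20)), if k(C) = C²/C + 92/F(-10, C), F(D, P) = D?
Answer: √199036945/5 ≈ 2821.6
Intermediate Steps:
k(C) = -46/5 + C (k(C) = C²/C + 92/(-10) = C + 92*(-⅒) = C - 46/5 = -46/5 + C)
√(((-1979 + 7208)*(4822 - 3299) - 2300) + k(20)) = √(((-1979 + 7208)*(4822 - 3299) - 2300) + (-46/5 + 20)) = √((5229*1523 - 2300) + 54/5) = √((7963767 - 2300) + 54/5) = √(7961467 + 54/5) = √(39807389/5) = √199036945/5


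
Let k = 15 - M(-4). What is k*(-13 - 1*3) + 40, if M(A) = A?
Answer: -264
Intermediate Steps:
k = 19 (k = 15 - 1*(-4) = 15 + 4 = 19)
k*(-13 - 1*3) + 40 = 19*(-13 - 1*3) + 40 = 19*(-13 - 3) + 40 = 19*(-16) + 40 = -304 + 40 = -264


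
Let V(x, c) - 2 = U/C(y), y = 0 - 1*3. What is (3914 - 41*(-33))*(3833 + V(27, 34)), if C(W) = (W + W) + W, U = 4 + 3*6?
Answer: 181674631/9 ≈ 2.0186e+7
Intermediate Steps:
y = -3 (y = 0 - 3 = -3)
U = 22 (U = 4 + 18 = 22)
C(W) = 3*W (C(W) = 2*W + W = 3*W)
V(x, c) = -4/9 (V(x, c) = 2 + 22/((3*(-3))) = 2 + 22/(-9) = 2 + 22*(-⅑) = 2 - 22/9 = -4/9)
(3914 - 41*(-33))*(3833 + V(27, 34)) = (3914 - 41*(-33))*(3833 - 4/9) = (3914 + 1353)*(34493/9) = 5267*(34493/9) = 181674631/9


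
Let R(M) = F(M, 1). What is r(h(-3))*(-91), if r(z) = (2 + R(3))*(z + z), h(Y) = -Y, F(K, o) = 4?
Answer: -3276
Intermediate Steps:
R(M) = 4
r(z) = 12*z (r(z) = (2 + 4)*(z + z) = 6*(2*z) = 12*z)
r(h(-3))*(-91) = (12*(-1*(-3)))*(-91) = (12*3)*(-91) = 36*(-91) = -3276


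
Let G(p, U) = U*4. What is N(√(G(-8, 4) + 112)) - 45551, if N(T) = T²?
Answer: -45423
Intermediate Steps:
G(p, U) = 4*U
N(√(G(-8, 4) + 112)) - 45551 = (√(4*4 + 112))² - 45551 = (√(16 + 112))² - 45551 = (√128)² - 45551 = (8*√2)² - 45551 = 128 - 45551 = -45423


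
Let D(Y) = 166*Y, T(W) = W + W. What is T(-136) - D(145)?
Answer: -24342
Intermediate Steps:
T(W) = 2*W
T(-136) - D(145) = 2*(-136) - 166*145 = -272 - 1*24070 = -272 - 24070 = -24342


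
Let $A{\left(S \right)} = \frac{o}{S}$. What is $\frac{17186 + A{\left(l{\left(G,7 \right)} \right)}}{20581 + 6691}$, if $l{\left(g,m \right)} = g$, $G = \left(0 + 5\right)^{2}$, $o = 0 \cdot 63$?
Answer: $\frac{8593}{13636} \approx 0.63017$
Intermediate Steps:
$o = 0$
$G = 25$ ($G = 5^{2} = 25$)
$A{\left(S \right)} = 0$ ($A{\left(S \right)} = \frac{0}{S} = 0$)
$\frac{17186 + A{\left(l{\left(G,7 \right)} \right)}}{20581 + 6691} = \frac{17186 + 0}{20581 + 6691} = \frac{17186}{27272} = 17186 \cdot \frac{1}{27272} = \frac{8593}{13636}$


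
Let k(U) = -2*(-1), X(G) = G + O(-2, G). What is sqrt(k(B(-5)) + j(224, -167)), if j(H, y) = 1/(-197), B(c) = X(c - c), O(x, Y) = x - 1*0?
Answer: sqrt(77421)/197 ≈ 1.4124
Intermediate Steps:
O(x, Y) = x (O(x, Y) = x + 0 = x)
X(G) = -2 + G (X(G) = G - 2 = -2 + G)
B(c) = -2 (B(c) = -2 + (c - c) = -2 + 0 = -2)
j(H, y) = -1/197
k(U) = 2
sqrt(k(B(-5)) + j(224, -167)) = sqrt(2 - 1/197) = sqrt(393/197) = sqrt(77421)/197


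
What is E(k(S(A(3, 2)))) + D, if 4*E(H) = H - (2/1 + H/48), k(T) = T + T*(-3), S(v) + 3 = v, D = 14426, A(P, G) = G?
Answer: 1384895/96 ≈ 14426.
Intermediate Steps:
S(v) = -3 + v
k(T) = -2*T (k(T) = T - 3*T = -2*T)
E(H) = -½ + 47*H/192 (E(H) = (H - (2/1 + H/48))/4 = (H - (2*1 + H*(1/48)))/4 = (H - (2 + H/48))/4 = (H + (-2 - H/48))/4 = (-2 + 47*H/48)/4 = -½ + 47*H/192)
E(k(S(A(3, 2)))) + D = (-½ + 47*(-2*(-3 + 2))/192) + 14426 = (-½ + 47*(-2*(-1))/192) + 14426 = (-½ + (47/192)*2) + 14426 = (-½ + 47/96) + 14426 = -1/96 + 14426 = 1384895/96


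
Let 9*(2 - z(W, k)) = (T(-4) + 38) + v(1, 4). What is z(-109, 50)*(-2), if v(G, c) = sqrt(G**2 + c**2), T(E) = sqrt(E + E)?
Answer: 40/9 + 2*sqrt(17)/9 + 4*I*sqrt(2)/9 ≈ 5.3607 + 0.62854*I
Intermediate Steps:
T(E) = sqrt(2)*sqrt(E) (T(E) = sqrt(2*E) = sqrt(2)*sqrt(E))
z(W, k) = -20/9 - sqrt(17)/9 - 2*I*sqrt(2)/9 (z(W, k) = 2 - ((sqrt(2)*sqrt(-4) + 38) + sqrt(1**2 + 4**2))/9 = 2 - ((sqrt(2)*(2*I) + 38) + sqrt(1 + 16))/9 = 2 - ((2*I*sqrt(2) + 38) + sqrt(17))/9 = 2 - ((38 + 2*I*sqrt(2)) + sqrt(17))/9 = 2 - (38 + sqrt(17) + 2*I*sqrt(2))/9 = 2 + (-38/9 - sqrt(17)/9 - 2*I*sqrt(2)/9) = -20/9 - sqrt(17)/9 - 2*I*sqrt(2)/9)
z(-109, 50)*(-2) = (-20/9 - sqrt(17)/9 - 2*I*sqrt(2)/9)*(-2) = 40/9 + 2*sqrt(17)/9 + 4*I*sqrt(2)/9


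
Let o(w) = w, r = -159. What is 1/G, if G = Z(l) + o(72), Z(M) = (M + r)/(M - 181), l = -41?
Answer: 111/8092 ≈ 0.013717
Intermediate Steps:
Z(M) = (-159 + M)/(-181 + M) (Z(M) = (M - 159)/(M - 181) = (-159 + M)/(-181 + M))
G = 8092/111 (G = (-159 - 41)/(-181 - 41) + 72 = -200/(-222) + 72 = -1/222*(-200) + 72 = 100/111 + 72 = 8092/111 ≈ 72.901)
1/G = 1/(8092/111) = 111/8092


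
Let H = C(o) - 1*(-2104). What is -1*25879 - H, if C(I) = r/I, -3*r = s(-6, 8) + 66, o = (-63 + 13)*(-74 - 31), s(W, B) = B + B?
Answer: -220366084/7875 ≈ -27983.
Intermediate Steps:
s(W, B) = 2*B
o = 5250 (o = -50*(-105) = 5250)
r = -82/3 (r = -(2*8 + 66)/3 = -(16 + 66)/3 = -⅓*82 = -82/3 ≈ -27.333)
C(I) = -82/(3*I)
H = 16568959/7875 (H = -82/3/5250 - 1*(-2104) = -82/3*1/5250 + 2104 = -41/7875 + 2104 = 16568959/7875 ≈ 2104.0)
-1*25879 - H = -1*25879 - 1*16568959/7875 = -25879 - 16568959/7875 = -220366084/7875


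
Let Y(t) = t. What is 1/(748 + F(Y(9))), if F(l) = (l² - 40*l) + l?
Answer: 1/478 ≈ 0.0020920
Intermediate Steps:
F(l) = l² - 39*l
1/(748 + F(Y(9))) = 1/(748 + 9*(-39 + 9)) = 1/(748 + 9*(-30)) = 1/(748 - 270) = 1/478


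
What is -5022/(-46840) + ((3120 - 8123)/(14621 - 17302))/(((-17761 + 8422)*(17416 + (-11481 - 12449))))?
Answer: 204767856867023/1909861344389460 ≈ 0.10722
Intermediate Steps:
-5022/(-46840) + ((3120 - 8123)/(14621 - 17302))/(((-17761 + 8422)*(17416 + (-11481 - 12449)))) = -5022*(-1/46840) + (-5003/(-2681))/((-9339*(17416 - 23930))) = 2511/23420 + (-5003*(-1/2681))/((-9339*(-6514))) = 2511/23420 + (5003/2681)/60834246 = 2511/23420 + (5003/2681)*(1/60834246) = 2511/23420 + 5003/163096613526 = 204767856867023/1909861344389460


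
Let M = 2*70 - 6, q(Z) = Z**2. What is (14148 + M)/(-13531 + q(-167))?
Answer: 7141/7179 ≈ 0.99471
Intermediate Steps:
M = 134 (M = 140 - 6 = 134)
(14148 + M)/(-13531 + q(-167)) = (14148 + 134)/(-13531 + (-167)**2) = 14282/(-13531 + 27889) = 14282/14358 = 14282*(1/14358) = 7141/7179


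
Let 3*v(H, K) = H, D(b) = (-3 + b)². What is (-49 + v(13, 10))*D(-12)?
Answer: -10050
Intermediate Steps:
v(H, K) = H/3
(-49 + v(13, 10))*D(-12) = (-49 + (⅓)*13)*(-3 - 12)² = (-49 + 13/3)*(-15)² = -134/3*225 = -10050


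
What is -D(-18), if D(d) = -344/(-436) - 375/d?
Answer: -14141/654 ≈ -21.622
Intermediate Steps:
D(d) = 86/109 - 375/d (D(d) = -344*(-1/436) - 375/d = 86/109 - 375/d)
-D(-18) = -(86/109 - 375/(-18)) = -(86/109 - 375*(-1/18)) = -(86/109 + 125/6) = -1*14141/654 = -14141/654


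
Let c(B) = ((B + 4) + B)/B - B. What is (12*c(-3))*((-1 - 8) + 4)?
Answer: -220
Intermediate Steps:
c(B) = -B + (4 + 2*B)/B (c(B) = ((4 + B) + B)/B - B = (4 + 2*B)/B - B = -B + (4 + 2*B)/B)
(12*c(-3))*((-1 - 8) + 4) = (12*(2 - 1*(-3) + 4/(-3)))*((-1 - 8) + 4) = (12*(2 + 3 + 4*(-⅓)))*(-9 + 4) = (12*(2 + 3 - 4/3))*(-5) = (12*(11/3))*(-5) = 44*(-5) = -220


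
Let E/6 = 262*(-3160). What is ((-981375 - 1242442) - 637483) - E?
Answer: 2106220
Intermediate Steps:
E = -4967520 (E = 6*(262*(-3160)) = 6*(-827920) = -4967520)
((-981375 - 1242442) - 637483) - E = ((-981375 - 1242442) - 637483) - 1*(-4967520) = (-2223817 - 637483) + 4967520 = -2861300 + 4967520 = 2106220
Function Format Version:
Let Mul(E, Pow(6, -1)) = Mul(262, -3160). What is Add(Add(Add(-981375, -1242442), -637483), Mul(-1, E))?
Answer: 2106220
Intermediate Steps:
E = -4967520 (E = Mul(6, Mul(262, -3160)) = Mul(6, -827920) = -4967520)
Add(Add(Add(-981375, -1242442), -637483), Mul(-1, E)) = Add(Add(Add(-981375, -1242442), -637483), Mul(-1, -4967520)) = Add(Add(-2223817, -637483), 4967520) = Add(-2861300, 4967520) = 2106220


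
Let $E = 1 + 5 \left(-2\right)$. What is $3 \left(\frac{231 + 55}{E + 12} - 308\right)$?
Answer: $-638$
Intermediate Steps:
$E = -9$ ($E = 1 - 10 = -9$)
$3 \left(\frac{231 + 55}{E + 12} - 308\right) = 3 \left(\frac{231 + 55}{-9 + 12} - 308\right) = 3 \left(\frac{286}{3} - 308\right) = 3 \left(- \frac{638}{3}\right) = -638$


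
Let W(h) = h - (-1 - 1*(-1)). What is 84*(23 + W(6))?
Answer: 2436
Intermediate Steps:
W(h) = h (W(h) = h - (-1 + 1) = h - 1*0 = h + 0 = h)
84*(23 + W(6)) = 84*(23 + 6) = 84*29 = 2436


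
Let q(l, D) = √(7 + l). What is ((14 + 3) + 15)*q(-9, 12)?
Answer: 32*I*√2 ≈ 45.255*I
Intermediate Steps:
((14 + 3) + 15)*q(-9, 12) = ((14 + 3) + 15)*√(7 - 9) = (17 + 15)*√(-2) = 32*(I*√2) = 32*I*√2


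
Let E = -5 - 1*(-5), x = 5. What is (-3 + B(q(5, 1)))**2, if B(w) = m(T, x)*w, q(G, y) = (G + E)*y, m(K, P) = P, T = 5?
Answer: 484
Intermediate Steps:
E = 0 (E = -5 + 5 = 0)
q(G, y) = G*y (q(G, y) = (G + 0)*y = G*y)
B(w) = 5*w
(-3 + B(q(5, 1)))**2 = (-3 + 5*(5*1))**2 = (-3 + 5*5)**2 = (-3 + 25)**2 = 22**2 = 484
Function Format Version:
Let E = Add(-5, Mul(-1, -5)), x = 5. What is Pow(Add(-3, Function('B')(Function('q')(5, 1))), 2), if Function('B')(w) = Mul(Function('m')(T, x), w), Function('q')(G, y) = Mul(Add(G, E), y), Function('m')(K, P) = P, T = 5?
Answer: 484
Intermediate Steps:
E = 0 (E = Add(-5, 5) = 0)
Function('q')(G, y) = Mul(G, y) (Function('q')(G, y) = Mul(Add(G, 0), y) = Mul(G, y))
Function('B')(w) = Mul(5, w)
Pow(Add(-3, Function('B')(Function('q')(5, 1))), 2) = Pow(Add(-3, Mul(5, Mul(5, 1))), 2) = Pow(Add(-3, Mul(5, 5)), 2) = Pow(Add(-3, 25), 2) = Pow(22, 2) = 484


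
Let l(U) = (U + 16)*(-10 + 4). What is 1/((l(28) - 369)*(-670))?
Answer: 1/424110 ≈ 2.3579e-6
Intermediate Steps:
l(U) = -96 - 6*U (l(U) = (16 + U)*(-6) = -96 - 6*U)
1/((l(28) - 369)*(-670)) = 1/((-96 - 6*28) - 369*(-670)) = -1/670/((-96 - 168) - 369) = -1/670/(-264 - 369) = -1/670/(-633) = -1/633*(-1/670) = 1/424110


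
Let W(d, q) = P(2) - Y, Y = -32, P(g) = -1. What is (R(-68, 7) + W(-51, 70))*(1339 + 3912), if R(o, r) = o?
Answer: -194287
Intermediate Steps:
W(d, q) = 31 (W(d, q) = -1 - 1*(-32) = -1 + 32 = 31)
(R(-68, 7) + W(-51, 70))*(1339 + 3912) = (-68 + 31)*(1339 + 3912) = -37*5251 = -194287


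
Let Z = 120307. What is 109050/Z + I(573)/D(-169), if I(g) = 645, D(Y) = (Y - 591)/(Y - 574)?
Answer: 11547640629/18286664 ≈ 631.48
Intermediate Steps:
D(Y) = (-591 + Y)/(-574 + Y)
109050/Z + I(573)/D(-169) = 109050/120307 + 645/(((-591 - 169)/(-574 - 169))) = 109050*(1/120307) + 645/((-760/(-743))) = 109050/120307 + 645/((-1/743*(-760))) = 109050/120307 + 645/(760/743) = 109050/120307 + 645*(743/760) = 109050/120307 + 95847/152 = 11547640629/18286664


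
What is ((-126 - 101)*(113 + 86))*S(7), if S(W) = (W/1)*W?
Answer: -2213477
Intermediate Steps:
S(W) = W² (S(W) = (W*1)*W = W*W = W²)
((-126 - 101)*(113 + 86))*S(7) = ((-126 - 101)*(113 + 86))*7² = -227*199*49 = -45173*49 = -2213477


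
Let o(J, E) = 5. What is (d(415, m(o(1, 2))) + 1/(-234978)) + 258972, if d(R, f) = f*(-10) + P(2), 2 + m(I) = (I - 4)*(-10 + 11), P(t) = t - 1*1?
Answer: 60855307373/234978 ≈ 2.5898e+5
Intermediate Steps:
P(t) = -1 + t (P(t) = t - 1 = -1 + t)
m(I) = -6 + I (m(I) = -2 + (I - 4)*(-10 + 11) = -2 + (-4 + I)*1 = -2 + (-4 + I) = -6 + I)
d(R, f) = 1 - 10*f (d(R, f) = f*(-10) + (-1 + 2) = -10*f + 1 = 1 - 10*f)
(d(415, m(o(1, 2))) + 1/(-234978)) + 258972 = ((1 - 10*(-6 + 5)) + 1/(-234978)) + 258972 = ((1 - 10*(-1)) - 1/234978) + 258972 = ((1 + 10) - 1/234978) + 258972 = (11 - 1/234978) + 258972 = 2584757/234978 + 258972 = 60855307373/234978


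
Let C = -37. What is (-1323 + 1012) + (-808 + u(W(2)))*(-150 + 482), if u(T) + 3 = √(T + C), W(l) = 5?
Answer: -269563 + 1328*I*√2 ≈ -2.6956e+5 + 1878.1*I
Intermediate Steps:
u(T) = -3 + √(-37 + T) (u(T) = -3 + √(T - 37) = -3 + √(-37 + T))
(-1323 + 1012) + (-808 + u(W(2)))*(-150 + 482) = (-1323 + 1012) + (-808 + (-3 + √(-37 + 5)))*(-150 + 482) = -311 + (-808 + (-3 + √(-32)))*332 = -311 + (-808 + (-3 + 4*I*√2))*332 = -311 + (-811 + 4*I*√2)*332 = -311 + (-269252 + 1328*I*√2) = -269563 + 1328*I*√2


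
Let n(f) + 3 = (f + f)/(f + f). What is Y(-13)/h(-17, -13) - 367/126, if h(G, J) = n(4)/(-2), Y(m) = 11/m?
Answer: -6157/1638 ≈ -3.7589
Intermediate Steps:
n(f) = -2 (n(f) = -3 + (f + f)/(f + f) = -3 + (2*f)/((2*f)) = -3 + (2*f)*(1/(2*f)) = -3 + 1 = -2)
h(G, J) = 1 (h(G, J) = -2/(-2) = -2*(-½) = 1)
Y(-13)/h(-17, -13) - 367/126 = (11/(-13))/1 - 367/126 = (11*(-1/13))*1 - 367*1/126 = -11/13*1 - 367/126 = -11/13 - 367/126 = -6157/1638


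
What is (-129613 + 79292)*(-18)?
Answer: 905778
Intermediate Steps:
(-129613 + 79292)*(-18) = -50321*(-18) = 905778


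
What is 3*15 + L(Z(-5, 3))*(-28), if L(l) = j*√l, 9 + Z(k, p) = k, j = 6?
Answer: 45 - 168*I*√14 ≈ 45.0 - 628.6*I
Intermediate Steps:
Z(k, p) = -9 + k
L(l) = 6*√l
3*15 + L(Z(-5, 3))*(-28) = 3*15 + (6*√(-9 - 5))*(-28) = 45 + (6*√(-14))*(-28) = 45 + (6*(I*√14))*(-28) = 45 + (6*I*√14)*(-28) = 45 - 168*I*√14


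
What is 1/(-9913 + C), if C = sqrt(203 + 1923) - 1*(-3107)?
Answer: -3403/23159755 - sqrt(2126)/46319510 ≈ -0.00014793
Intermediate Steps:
C = 3107 + sqrt(2126) (C = sqrt(2126) + 3107 = 3107 + sqrt(2126) ≈ 3153.1)
1/(-9913 + C) = 1/(-9913 + (3107 + sqrt(2126))) = 1/(-6806 + sqrt(2126))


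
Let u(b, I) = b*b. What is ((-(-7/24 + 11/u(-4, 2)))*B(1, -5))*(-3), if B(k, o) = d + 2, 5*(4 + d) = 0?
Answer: -19/8 ≈ -2.3750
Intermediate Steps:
d = -4 (d = -4 + (⅕)*0 = -4 + 0 = -4)
u(b, I) = b²
B(k, o) = -2 (B(k, o) = -4 + 2 = -2)
((-(-7/24 + 11/u(-4, 2)))*B(1, -5))*(-3) = (-(-7/24 + 11/((-4)²))*(-2))*(-3) = (-(-7*1/24 + 11/16)*(-2))*(-3) = (-(-7/24 + 11*(1/16))*(-2))*(-3) = (-(-7/24 + 11/16)*(-2))*(-3) = (-1*19/48*(-2))*(-3) = -19/48*(-2)*(-3) = (19/24)*(-3) = -19/8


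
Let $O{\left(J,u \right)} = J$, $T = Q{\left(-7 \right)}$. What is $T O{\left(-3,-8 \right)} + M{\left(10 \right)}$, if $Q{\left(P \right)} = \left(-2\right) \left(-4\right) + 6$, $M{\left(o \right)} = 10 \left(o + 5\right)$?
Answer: $108$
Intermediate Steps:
$M{\left(o \right)} = 50 + 10 o$ ($M{\left(o \right)} = 10 \left(5 + o\right) = 50 + 10 o$)
$Q{\left(P \right)} = 14$ ($Q{\left(P \right)} = 8 + 6 = 14$)
$T = 14$
$T O{\left(-3,-8 \right)} + M{\left(10 \right)} = 14 \left(-3\right) + \left(50 + 10 \cdot 10\right) = -42 + \left(50 + 100\right) = -42 + 150 = 108$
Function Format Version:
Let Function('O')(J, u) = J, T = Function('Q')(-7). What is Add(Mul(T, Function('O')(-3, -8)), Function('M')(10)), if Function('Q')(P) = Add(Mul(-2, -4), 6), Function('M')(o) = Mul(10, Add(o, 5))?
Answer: 108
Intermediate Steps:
Function('M')(o) = Add(50, Mul(10, o)) (Function('M')(o) = Mul(10, Add(5, o)) = Add(50, Mul(10, o)))
Function('Q')(P) = 14 (Function('Q')(P) = Add(8, 6) = 14)
T = 14
Add(Mul(T, Function('O')(-3, -8)), Function('M')(10)) = Add(Mul(14, -3), Add(50, Mul(10, 10))) = Add(-42, Add(50, 100)) = Add(-42, 150) = 108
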